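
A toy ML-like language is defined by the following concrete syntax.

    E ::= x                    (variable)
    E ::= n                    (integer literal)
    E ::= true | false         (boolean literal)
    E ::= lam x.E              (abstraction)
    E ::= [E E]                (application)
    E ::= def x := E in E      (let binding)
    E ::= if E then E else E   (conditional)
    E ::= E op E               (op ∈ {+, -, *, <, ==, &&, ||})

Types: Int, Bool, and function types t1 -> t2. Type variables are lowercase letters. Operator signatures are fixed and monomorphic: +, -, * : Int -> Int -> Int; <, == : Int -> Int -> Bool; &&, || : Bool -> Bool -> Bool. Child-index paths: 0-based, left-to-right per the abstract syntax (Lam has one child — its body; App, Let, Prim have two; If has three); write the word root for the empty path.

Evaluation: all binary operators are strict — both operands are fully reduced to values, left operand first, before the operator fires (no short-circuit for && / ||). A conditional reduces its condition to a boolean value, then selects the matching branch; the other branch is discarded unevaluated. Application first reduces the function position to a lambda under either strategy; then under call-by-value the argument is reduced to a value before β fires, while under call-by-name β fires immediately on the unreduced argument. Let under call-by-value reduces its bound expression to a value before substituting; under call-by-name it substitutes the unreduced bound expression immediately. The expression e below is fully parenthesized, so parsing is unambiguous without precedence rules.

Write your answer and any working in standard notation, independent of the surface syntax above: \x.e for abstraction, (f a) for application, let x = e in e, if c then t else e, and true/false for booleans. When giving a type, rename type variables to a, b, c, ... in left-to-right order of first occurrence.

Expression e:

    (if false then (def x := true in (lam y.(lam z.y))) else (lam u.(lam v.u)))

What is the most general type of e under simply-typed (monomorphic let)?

Answer: a -> b -> a

Trace:
  unify Bool ~ Bool
let x : Bool
y : a
\z._ : b -> a
\y._ : a -> b -> a
u : c
\v._ : d -> c
\u._ : c -> d -> c
  unify a -> b -> a ~ c -> d -> c
  unify a ~ c
  unify b -> c ~ d -> c
  unify b ~ d
  unify c ~ c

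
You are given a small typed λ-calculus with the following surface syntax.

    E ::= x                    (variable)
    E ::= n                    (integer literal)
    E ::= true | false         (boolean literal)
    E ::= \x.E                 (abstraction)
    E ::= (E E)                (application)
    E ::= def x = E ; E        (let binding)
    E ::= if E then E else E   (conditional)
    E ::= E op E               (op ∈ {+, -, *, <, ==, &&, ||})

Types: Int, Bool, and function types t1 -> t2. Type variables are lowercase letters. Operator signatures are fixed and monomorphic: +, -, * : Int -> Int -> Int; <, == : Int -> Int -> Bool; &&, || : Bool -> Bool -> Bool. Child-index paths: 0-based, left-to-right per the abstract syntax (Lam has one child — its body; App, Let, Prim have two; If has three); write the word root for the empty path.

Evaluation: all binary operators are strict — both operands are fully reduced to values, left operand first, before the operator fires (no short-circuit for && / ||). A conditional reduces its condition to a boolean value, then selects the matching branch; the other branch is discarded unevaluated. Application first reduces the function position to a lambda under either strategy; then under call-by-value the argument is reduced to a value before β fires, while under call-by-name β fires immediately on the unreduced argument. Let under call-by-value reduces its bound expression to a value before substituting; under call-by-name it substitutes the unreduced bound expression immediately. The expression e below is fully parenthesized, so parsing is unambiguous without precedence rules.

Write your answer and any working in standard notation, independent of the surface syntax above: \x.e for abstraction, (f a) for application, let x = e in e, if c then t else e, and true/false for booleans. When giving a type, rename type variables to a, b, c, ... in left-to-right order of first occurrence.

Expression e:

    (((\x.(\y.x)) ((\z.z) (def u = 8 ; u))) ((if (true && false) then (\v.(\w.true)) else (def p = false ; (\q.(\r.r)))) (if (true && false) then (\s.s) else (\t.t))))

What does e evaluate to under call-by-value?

Derivation:
step 0: (((\x.(\y.x)) ((\z.z) (let u = 8 in u))) ((if (true && false) then (\v.(\w.true)) else (let p = false in (\q.(\r.r)))) (if (true && false) then (\s.s) else (\t.t))))
step 1: [let@0.1.1] (((\x.(\y.x)) ((\z.z) 8)) ((if (true && false) then (\v.(\w.true)) else (let p = false in (\q.(\r.r)))) (if (true && false) then (\s.s) else (\t.t))))
step 2: [beta@0.1] (((\x.(\y.x)) 8) ((if (true && false) then (\v.(\w.true)) else (let p = false in (\q.(\r.r)))) (if (true && false) then (\s.s) else (\t.t))))
step 3: [beta@0] ((\y.8) ((if (true && false) then (\v.(\w.true)) else (let p = false in (\q.(\r.r)))) (if (true && false) then (\s.s) else (\t.t))))
step 4: [delta@1.0.0] ((\y.8) ((if false then (\v.(\w.true)) else (let p = false in (\q.(\r.r)))) (if (true && false) then (\s.s) else (\t.t))))
step 5: [if@1.0] ((\y.8) ((let p = false in (\q.(\r.r))) (if (true && false) then (\s.s) else (\t.t))))
step 6: [let@1.0] ((\y.8) ((\q.(\r.r)) (if (true && false) then (\s.s) else (\t.t))))
step 7: [delta@1.1.0] ((\y.8) ((\q.(\r.r)) (if false then (\s.s) else (\t.t))))
step 8: [if@1.1] ((\y.8) ((\q.(\r.r)) (\t.t)))
step 9: [beta@1] ((\y.8) (\r.r))
step 10: [beta@root] 8

Answer: 8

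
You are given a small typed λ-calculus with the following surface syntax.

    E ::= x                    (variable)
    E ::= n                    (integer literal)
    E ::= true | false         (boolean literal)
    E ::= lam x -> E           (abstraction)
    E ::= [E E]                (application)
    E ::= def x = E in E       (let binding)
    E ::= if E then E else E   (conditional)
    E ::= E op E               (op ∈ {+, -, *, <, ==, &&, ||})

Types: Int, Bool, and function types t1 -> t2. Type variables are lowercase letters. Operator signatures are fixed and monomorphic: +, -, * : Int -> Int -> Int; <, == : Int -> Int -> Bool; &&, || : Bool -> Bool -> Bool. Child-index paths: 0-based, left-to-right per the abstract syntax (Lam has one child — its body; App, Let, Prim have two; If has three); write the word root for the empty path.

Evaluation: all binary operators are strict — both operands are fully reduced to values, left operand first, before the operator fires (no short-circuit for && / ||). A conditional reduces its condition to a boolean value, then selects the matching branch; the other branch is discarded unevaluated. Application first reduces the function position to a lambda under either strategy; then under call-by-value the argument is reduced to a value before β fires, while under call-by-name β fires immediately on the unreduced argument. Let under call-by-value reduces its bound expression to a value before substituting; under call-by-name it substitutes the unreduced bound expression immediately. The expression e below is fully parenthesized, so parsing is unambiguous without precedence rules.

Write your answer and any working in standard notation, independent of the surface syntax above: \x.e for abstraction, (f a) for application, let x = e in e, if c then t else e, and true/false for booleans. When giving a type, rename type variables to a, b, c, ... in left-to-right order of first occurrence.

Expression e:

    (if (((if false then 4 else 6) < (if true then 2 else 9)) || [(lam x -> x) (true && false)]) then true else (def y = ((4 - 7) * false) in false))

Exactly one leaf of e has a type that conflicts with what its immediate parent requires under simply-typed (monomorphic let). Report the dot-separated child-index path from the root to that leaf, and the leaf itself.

Trace:
  unify Bool ~ Bool
  unify Int ~ Int
  unify Int ~ Int
  unify Bool ~ Bool
  unify Int ~ Int
  unify Int ~ Int
  unify Bool ~ Bool
x : a
\x._ : a -> a
  unify Bool ~ Bool
  unify Bool ~ Bool
  unify a -> a ~ Bool -> b
  unify a ~ Bool
  unify Bool ~ b
_ _ : Bool
  unify Bool ~ Bool
  unify Bool ~ Bool
  unify Int ~ Int
  unify Int ~ Int
  unify Int ~ Int
  unify Bool ~ Int
  FAIL: mismatch Bool ~ Int

Answer: 2.0.1 : false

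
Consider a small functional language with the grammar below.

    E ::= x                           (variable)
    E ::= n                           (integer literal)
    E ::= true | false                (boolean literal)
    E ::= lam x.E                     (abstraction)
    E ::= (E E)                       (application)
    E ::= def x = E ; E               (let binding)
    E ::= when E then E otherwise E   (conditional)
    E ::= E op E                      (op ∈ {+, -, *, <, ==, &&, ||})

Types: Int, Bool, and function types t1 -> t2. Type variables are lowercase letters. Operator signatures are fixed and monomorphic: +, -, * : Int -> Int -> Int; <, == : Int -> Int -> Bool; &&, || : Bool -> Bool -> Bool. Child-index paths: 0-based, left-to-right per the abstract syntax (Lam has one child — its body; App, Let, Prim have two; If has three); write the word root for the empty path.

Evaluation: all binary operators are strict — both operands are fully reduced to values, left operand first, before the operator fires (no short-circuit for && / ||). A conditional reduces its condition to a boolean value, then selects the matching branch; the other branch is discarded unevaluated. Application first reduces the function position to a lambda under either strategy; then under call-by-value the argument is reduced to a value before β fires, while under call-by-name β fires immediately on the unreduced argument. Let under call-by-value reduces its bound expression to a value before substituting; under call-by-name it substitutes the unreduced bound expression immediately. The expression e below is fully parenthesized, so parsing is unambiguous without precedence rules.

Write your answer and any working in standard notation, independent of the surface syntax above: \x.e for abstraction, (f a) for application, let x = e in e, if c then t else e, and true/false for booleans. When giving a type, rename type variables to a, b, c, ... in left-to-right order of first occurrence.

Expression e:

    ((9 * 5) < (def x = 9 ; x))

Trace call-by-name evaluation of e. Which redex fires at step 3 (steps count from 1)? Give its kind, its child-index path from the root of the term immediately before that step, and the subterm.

Trace:
step 0: ((9 * 5) < (let x = 9 in x))
step 1: [delta@0] (45 < (let x = 9 in x))
step 2: [let@1] (45 < 9)
step 3: [delta@root] false

Answer: delta at root : (45 < 9)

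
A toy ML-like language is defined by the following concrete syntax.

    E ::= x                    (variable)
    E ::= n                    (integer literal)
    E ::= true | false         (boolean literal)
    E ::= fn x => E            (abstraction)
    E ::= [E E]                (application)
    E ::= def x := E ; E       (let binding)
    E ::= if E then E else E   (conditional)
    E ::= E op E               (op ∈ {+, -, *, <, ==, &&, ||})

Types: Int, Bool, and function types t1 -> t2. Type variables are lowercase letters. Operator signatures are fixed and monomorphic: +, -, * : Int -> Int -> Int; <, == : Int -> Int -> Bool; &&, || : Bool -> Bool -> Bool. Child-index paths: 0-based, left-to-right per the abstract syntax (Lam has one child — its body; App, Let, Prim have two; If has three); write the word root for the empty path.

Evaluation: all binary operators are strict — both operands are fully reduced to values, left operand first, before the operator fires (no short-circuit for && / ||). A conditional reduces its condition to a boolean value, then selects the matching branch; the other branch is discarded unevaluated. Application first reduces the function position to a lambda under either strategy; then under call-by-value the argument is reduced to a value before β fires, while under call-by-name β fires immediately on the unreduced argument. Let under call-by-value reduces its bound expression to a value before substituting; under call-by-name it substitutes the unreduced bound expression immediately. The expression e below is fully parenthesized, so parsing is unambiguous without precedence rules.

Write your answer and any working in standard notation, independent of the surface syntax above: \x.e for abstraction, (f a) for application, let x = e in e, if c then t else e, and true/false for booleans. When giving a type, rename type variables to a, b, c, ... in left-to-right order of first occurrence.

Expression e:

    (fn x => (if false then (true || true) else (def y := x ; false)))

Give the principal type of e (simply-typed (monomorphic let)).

Working:
  unify Bool ~ Bool
  unify Bool ~ Bool
  unify Bool ~ Bool
x : a
let y : a
  unify Bool ~ Bool
\x._ : a -> Bool

Answer: a -> Bool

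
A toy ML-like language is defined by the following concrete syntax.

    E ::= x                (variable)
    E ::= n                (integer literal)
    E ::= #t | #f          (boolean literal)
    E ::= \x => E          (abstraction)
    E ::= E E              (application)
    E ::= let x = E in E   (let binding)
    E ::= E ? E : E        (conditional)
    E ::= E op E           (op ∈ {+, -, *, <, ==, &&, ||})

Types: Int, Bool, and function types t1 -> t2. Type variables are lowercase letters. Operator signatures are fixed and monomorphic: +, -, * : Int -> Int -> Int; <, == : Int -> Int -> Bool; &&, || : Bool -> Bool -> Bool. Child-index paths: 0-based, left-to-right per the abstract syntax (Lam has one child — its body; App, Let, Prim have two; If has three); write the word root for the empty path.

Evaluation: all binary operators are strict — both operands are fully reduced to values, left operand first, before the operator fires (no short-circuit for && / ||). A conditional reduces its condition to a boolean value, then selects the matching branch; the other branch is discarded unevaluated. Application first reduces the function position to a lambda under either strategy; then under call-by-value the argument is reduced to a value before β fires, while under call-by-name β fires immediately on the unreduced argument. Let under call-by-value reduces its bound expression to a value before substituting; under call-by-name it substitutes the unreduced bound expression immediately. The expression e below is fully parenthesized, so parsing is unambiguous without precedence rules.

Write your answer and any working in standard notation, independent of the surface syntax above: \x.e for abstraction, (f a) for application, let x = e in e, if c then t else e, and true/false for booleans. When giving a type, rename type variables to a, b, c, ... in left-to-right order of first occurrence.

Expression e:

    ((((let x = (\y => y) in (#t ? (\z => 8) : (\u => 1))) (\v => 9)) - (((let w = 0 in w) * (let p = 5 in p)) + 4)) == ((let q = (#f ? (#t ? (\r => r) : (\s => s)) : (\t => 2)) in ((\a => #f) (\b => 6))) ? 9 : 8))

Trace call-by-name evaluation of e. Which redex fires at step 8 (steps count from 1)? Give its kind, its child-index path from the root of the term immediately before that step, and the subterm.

Answer: delta at 0 : (8 - 4)

Derivation:
step 0: ((((let x = (\y.y) in (if true then (\z.8) else (\u.1))) (\v.9)) - (((let w = 0 in w) * (let p = 5 in p)) + 4)) == (if (let q = (if false then (if true then (\r.r) else (\s.s)) else (\t.2)) in ((\a.false) (\b.6))) then 9 else 8))
step 1: [let@0.0.0] ((((if true then (\z.8) else (\u.1)) (\v.9)) - (((let w = 0 in w) * (let p = 5 in p)) + 4)) == (if (let q = (if false then (if true then (\r.r) else (\s.s)) else (\t.2)) in ((\a.false) (\b.6))) then 9 else 8))
step 2: [if@0.0.0] ((((\z.8) (\v.9)) - (((let w = 0 in w) * (let p = 5 in p)) + 4)) == (if (let q = (if false then (if true then (\r.r) else (\s.s)) else (\t.2)) in ((\a.false) (\b.6))) then 9 else 8))
step 3: [beta@0.0] ((8 - (((let w = 0 in w) * (let p = 5 in p)) + 4)) == (if (let q = (if false then (if true then (\r.r) else (\s.s)) else (\t.2)) in ((\a.false) (\b.6))) then 9 else 8))
step 4: [let@0.1.0.0] ((8 - ((0 * (let p = 5 in p)) + 4)) == (if (let q = (if false then (if true then (\r.r) else (\s.s)) else (\t.2)) in ((\a.false) (\b.6))) then 9 else 8))
step 5: [let@0.1.0.1] ((8 - ((0 * 5) + 4)) == (if (let q = (if false then (if true then (\r.r) else (\s.s)) else (\t.2)) in ((\a.false) (\b.6))) then 9 else 8))
step 6: [delta@0.1.0] ((8 - (0 + 4)) == (if (let q = (if false then (if true then (\r.r) else (\s.s)) else (\t.2)) in ((\a.false) (\b.6))) then 9 else 8))
step 7: [delta@0.1] ((8 - 4) == (if (let q = (if false then (if true then (\r.r) else (\s.s)) else (\t.2)) in ((\a.false) (\b.6))) then 9 else 8))
step 8: [delta@0] (4 == (if (let q = (if false then (if true then (\r.r) else (\s.s)) else (\t.2)) in ((\a.false) (\b.6))) then 9 else 8))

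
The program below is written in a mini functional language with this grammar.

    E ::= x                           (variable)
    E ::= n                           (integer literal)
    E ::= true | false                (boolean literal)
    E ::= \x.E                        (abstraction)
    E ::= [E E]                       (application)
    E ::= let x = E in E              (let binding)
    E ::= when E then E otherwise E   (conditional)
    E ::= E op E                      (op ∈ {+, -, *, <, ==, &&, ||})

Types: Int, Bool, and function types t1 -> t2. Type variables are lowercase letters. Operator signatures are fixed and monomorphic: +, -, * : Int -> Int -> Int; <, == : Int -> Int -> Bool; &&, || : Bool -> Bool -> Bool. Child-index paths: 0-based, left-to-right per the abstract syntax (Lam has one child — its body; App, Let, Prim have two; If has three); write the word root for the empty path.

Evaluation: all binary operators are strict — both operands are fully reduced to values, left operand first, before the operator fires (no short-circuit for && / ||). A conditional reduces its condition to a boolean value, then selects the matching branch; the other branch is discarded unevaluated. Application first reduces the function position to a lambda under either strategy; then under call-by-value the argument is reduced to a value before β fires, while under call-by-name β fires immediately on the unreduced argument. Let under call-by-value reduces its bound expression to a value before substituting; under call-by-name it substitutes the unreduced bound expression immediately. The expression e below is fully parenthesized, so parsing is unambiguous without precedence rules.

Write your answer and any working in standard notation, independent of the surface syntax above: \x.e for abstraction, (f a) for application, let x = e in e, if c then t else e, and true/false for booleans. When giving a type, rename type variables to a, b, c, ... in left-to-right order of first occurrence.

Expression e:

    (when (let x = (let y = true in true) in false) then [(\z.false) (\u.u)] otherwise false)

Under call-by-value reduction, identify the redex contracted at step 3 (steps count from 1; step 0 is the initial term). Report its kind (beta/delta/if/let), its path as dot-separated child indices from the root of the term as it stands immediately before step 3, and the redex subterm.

Answer: if at root : (if false then ((\z.false) (\u.u)) else false)

Working:
step 0: (if (let x = (let y = true in true) in false) then ((\z.false) (\u.u)) else false)
step 1: [let@0.0] (if (let x = true in false) then ((\z.false) (\u.u)) else false)
step 2: [let@0] (if false then ((\z.false) (\u.u)) else false)
step 3: [if@root] false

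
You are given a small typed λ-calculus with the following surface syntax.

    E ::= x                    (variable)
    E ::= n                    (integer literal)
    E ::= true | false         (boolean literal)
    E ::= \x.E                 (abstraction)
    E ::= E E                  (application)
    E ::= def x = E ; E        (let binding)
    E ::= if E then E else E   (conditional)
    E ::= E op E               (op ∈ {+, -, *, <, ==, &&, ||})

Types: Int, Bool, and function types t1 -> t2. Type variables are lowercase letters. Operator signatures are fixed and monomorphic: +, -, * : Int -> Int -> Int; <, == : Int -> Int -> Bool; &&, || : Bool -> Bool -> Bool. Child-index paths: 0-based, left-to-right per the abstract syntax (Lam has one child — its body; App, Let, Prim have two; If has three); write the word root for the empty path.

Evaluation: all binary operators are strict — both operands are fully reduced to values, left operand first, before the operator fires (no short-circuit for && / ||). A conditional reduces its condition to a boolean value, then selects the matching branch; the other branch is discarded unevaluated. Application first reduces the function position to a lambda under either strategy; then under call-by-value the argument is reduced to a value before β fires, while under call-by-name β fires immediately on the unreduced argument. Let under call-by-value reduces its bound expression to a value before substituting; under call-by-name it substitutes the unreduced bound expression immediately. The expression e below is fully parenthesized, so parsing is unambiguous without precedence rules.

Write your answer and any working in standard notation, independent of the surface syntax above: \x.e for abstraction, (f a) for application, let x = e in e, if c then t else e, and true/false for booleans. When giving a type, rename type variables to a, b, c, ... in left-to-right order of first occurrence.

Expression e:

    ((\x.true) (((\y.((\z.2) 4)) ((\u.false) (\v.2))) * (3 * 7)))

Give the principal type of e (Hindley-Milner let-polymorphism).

Answer: Bool

Trace:
\x._ : a -> Bool
\z._ : c -> Int
  unify c -> Int ~ Int -> d
  unify c ~ Int
  unify Int ~ d
_ _ : Int
\y._ : b -> Int
\u._ : e -> Bool
\v._ : f -> Int
  unify e -> Bool ~ (f -> Int) -> g
  unify e ~ f -> Int
  unify Bool ~ g
_ _ : Bool
  unify b -> Int ~ Bool -> h
  unify b ~ Bool
  unify Int ~ h
_ _ : Int
  unify Int ~ Int
  unify Int ~ Int
  unify Int ~ Int
  unify Int ~ Int
  unify a -> Bool ~ Int -> i
  unify a ~ Int
  unify Bool ~ i
_ _ : Bool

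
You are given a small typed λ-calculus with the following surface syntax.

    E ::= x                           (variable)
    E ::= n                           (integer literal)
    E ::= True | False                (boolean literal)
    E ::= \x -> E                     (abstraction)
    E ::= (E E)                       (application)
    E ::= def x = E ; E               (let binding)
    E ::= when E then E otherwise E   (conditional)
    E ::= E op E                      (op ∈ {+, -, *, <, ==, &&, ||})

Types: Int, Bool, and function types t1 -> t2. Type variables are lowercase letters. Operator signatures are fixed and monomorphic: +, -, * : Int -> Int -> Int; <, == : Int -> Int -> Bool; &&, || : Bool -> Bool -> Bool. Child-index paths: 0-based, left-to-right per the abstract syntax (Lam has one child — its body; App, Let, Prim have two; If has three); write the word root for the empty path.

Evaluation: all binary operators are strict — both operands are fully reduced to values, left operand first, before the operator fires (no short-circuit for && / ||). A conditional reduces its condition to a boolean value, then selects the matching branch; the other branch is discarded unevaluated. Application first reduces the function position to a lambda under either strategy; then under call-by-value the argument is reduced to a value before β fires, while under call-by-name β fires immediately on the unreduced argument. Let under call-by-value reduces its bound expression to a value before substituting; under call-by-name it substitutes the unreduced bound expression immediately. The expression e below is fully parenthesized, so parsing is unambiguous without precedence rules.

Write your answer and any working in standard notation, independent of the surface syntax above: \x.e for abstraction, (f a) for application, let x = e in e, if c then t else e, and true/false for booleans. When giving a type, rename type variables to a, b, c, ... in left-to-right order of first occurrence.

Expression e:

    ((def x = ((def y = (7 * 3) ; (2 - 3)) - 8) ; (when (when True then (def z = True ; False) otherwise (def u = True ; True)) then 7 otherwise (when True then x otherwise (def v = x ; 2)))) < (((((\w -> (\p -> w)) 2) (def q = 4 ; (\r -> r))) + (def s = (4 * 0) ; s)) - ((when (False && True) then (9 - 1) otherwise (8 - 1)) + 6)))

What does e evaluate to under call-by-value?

Answer: false

Working:
step 0: ((let x = ((let y = (7 * 3) in (2 - 3)) - 8) in (if (if true then (let z = true in false) else (let u = true in true)) then 7 else (if true then x else (let v = x in 2)))) < (((((\w.(\p.w)) 2) (let q = 4 in (\r.r))) + (let s = (4 * 0) in s)) - ((if (false && true) then (9 - 1) else (8 - 1)) + 6)))
step 1: [delta@0.0.0.0] ((let x = ((let y = 21 in (2 - 3)) - 8) in (if (if true then (let z = true in false) else (let u = true in true)) then 7 else (if true then x else (let v = x in 2)))) < (((((\w.(\p.w)) 2) (let q = 4 in (\r.r))) + (let s = (4 * 0) in s)) - ((if (false && true) then (9 - 1) else (8 - 1)) + 6)))
step 2: [let@0.0.0] ((let x = ((2 - 3) - 8) in (if (if true then (let z = true in false) else (let u = true in true)) then 7 else (if true then x else (let v = x in 2)))) < (((((\w.(\p.w)) 2) (let q = 4 in (\r.r))) + (let s = (4 * 0) in s)) - ((if (false && true) then (9 - 1) else (8 - 1)) + 6)))
step 3: [delta@0.0.0] ((let x = (-1 - 8) in (if (if true then (let z = true in false) else (let u = true in true)) then 7 else (if true then x else (let v = x in 2)))) < (((((\w.(\p.w)) 2) (let q = 4 in (\r.r))) + (let s = (4 * 0) in s)) - ((if (false && true) then (9 - 1) else (8 - 1)) + 6)))
step 4: [delta@0.0] ((let x = -9 in (if (if true then (let z = true in false) else (let u = true in true)) then 7 else (if true then x else (let v = x in 2)))) < (((((\w.(\p.w)) 2) (let q = 4 in (\r.r))) + (let s = (4 * 0) in s)) - ((if (false && true) then (9 - 1) else (8 - 1)) + 6)))
step 5: [let@0] ((if (if true then (let z = true in false) else (let u = true in true)) then 7 else (if true then -9 else (let v = -9 in 2))) < (((((\w.(\p.w)) 2) (let q = 4 in (\r.r))) + (let s = (4 * 0) in s)) - ((if (false && true) then (9 - 1) else (8 - 1)) + 6)))
step 6: [if@0.0] ((if (let z = true in false) then 7 else (if true then -9 else (let v = -9 in 2))) < (((((\w.(\p.w)) 2) (let q = 4 in (\r.r))) + (let s = (4 * 0) in s)) - ((if (false && true) then (9 - 1) else (8 - 1)) + 6)))
step 7: [let@0.0] ((if false then 7 else (if true then -9 else (let v = -9 in 2))) < (((((\w.(\p.w)) 2) (let q = 4 in (\r.r))) + (let s = (4 * 0) in s)) - ((if (false && true) then (9 - 1) else (8 - 1)) + 6)))
step 8: [if@0] ((if true then -9 else (let v = -9 in 2)) < (((((\w.(\p.w)) 2) (let q = 4 in (\r.r))) + (let s = (4 * 0) in s)) - ((if (false && true) then (9 - 1) else (8 - 1)) + 6)))
step 9: [if@0] (-9 < (((((\w.(\p.w)) 2) (let q = 4 in (\r.r))) + (let s = (4 * 0) in s)) - ((if (false && true) then (9 - 1) else (8 - 1)) + 6)))
step 10: [beta@1.0.0.0] (-9 < ((((\p.2) (let q = 4 in (\r.r))) + (let s = (4 * 0) in s)) - ((if (false && true) then (9 - 1) else (8 - 1)) + 6)))
step 11: [let@1.0.0.1] (-9 < ((((\p.2) (\r.r)) + (let s = (4 * 0) in s)) - ((if (false && true) then (9 - 1) else (8 - 1)) + 6)))
step 12: [beta@1.0.0] (-9 < ((2 + (let s = (4 * 0) in s)) - ((if (false && true) then (9 - 1) else (8 - 1)) + 6)))
step 13: [delta@1.0.1.0] (-9 < ((2 + (let s = 0 in s)) - ((if (false && true) then (9 - 1) else (8 - 1)) + 6)))
step 14: [let@1.0.1] (-9 < ((2 + 0) - ((if (false && true) then (9 - 1) else (8 - 1)) + 6)))
step 15: [delta@1.0] (-9 < (2 - ((if (false && true) then (9 - 1) else (8 - 1)) + 6)))
step 16: [delta@1.1.0.0] (-9 < (2 - ((if false then (9 - 1) else (8 - 1)) + 6)))
step 17: [if@1.1.0] (-9 < (2 - ((8 - 1) + 6)))
step 18: [delta@1.1.0] (-9 < (2 - (7 + 6)))
step 19: [delta@1.1] (-9 < (2 - 13))
step 20: [delta@1] (-9 < -11)
step 21: [delta@root] false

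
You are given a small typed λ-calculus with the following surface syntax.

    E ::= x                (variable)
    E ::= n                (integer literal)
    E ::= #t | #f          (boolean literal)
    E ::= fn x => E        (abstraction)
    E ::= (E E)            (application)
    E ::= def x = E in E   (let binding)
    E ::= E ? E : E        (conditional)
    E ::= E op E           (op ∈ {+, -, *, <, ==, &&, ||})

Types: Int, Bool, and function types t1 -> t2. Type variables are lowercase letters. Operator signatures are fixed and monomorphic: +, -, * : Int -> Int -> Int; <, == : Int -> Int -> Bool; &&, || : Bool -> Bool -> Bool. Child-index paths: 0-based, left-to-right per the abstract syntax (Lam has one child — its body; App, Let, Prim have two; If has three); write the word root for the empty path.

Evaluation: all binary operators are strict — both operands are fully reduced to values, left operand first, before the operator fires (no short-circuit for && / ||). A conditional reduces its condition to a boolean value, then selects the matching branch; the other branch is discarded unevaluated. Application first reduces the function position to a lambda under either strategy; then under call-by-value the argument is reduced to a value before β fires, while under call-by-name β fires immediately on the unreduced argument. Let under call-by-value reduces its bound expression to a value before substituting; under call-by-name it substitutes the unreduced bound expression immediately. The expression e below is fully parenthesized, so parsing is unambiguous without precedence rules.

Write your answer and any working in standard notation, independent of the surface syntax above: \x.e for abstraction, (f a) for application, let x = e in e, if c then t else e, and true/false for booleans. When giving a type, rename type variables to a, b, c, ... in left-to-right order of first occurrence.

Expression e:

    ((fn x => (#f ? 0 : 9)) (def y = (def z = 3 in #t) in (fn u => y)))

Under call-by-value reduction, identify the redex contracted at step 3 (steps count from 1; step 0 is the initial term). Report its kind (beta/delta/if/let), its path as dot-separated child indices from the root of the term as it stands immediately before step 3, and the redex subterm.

Derivation:
step 0: ((\x.(if false then 0 else 9)) (let y = (let z = 3 in true) in (\u.y)))
step 1: [let@1.0] ((\x.(if false then 0 else 9)) (let y = true in (\u.y)))
step 2: [let@1] ((\x.(if false then 0 else 9)) (\u.true))
step 3: [beta@root] (if false then 0 else 9)

Answer: beta at root : ((\x.(if false then 0 else 9)) (\u.true))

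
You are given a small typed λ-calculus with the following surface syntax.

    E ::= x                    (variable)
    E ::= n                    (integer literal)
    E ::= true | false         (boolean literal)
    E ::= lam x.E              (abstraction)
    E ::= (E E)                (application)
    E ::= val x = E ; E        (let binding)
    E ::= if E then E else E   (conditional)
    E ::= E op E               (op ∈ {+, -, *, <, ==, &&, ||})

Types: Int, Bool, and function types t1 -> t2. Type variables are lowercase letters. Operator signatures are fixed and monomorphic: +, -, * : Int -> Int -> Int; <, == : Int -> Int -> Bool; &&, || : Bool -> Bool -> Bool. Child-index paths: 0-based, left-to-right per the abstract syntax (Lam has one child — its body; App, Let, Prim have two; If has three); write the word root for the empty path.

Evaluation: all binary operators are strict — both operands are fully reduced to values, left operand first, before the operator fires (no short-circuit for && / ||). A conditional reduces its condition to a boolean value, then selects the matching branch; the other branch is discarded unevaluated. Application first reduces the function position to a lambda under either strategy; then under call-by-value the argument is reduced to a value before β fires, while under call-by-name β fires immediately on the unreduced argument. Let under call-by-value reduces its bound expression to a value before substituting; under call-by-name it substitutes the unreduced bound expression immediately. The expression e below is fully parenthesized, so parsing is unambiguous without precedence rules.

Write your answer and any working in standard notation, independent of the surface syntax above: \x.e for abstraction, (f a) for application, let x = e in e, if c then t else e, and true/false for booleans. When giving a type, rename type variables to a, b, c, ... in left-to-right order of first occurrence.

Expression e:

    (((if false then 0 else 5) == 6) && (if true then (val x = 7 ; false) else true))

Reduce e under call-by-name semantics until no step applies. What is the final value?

Derivation:
step 0: (((if false then 0 else 5) == 6) && (if true then (let x = 7 in false) else true))
step 1: [if@0.0] ((5 == 6) && (if true then (let x = 7 in false) else true))
step 2: [delta@0] (false && (if true then (let x = 7 in false) else true))
step 3: [if@1] (false && (let x = 7 in false))
step 4: [let@1] (false && false)
step 5: [delta@root] false

Answer: false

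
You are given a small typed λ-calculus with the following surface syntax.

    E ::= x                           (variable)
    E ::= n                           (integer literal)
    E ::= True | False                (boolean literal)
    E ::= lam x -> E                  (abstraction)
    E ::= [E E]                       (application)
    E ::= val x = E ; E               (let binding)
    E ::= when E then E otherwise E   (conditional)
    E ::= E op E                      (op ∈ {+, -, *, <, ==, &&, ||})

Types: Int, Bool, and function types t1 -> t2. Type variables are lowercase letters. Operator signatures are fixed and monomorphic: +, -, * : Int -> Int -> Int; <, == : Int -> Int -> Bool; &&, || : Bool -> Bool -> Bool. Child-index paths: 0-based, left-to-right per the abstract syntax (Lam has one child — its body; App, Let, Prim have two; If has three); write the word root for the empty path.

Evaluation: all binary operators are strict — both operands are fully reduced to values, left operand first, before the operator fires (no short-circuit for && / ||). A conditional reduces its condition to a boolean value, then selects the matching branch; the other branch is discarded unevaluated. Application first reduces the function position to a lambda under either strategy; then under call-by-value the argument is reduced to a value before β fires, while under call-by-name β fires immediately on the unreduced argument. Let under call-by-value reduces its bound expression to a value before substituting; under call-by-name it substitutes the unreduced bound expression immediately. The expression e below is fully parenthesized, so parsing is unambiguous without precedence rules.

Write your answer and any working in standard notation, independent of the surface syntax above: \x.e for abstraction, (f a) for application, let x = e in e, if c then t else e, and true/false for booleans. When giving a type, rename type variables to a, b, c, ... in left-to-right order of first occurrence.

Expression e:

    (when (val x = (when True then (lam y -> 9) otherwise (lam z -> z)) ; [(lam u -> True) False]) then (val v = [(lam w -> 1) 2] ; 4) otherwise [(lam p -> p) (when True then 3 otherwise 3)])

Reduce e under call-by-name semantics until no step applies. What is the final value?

Answer: 4

Trace:
step 0: (if (let x = (if true then (\y.9) else (\z.z)) in ((\u.true) false)) then (let v = ((\w.1) 2) in 4) else ((\p.p) (if true then 3 else 3)))
step 1: [let@0] (if ((\u.true) false) then (let v = ((\w.1) 2) in 4) else ((\p.p) (if true then 3 else 3)))
step 2: [beta@0] (if true then (let v = ((\w.1) 2) in 4) else ((\p.p) (if true then 3 else 3)))
step 3: [if@root] (let v = ((\w.1) 2) in 4)
step 4: [let@root] 4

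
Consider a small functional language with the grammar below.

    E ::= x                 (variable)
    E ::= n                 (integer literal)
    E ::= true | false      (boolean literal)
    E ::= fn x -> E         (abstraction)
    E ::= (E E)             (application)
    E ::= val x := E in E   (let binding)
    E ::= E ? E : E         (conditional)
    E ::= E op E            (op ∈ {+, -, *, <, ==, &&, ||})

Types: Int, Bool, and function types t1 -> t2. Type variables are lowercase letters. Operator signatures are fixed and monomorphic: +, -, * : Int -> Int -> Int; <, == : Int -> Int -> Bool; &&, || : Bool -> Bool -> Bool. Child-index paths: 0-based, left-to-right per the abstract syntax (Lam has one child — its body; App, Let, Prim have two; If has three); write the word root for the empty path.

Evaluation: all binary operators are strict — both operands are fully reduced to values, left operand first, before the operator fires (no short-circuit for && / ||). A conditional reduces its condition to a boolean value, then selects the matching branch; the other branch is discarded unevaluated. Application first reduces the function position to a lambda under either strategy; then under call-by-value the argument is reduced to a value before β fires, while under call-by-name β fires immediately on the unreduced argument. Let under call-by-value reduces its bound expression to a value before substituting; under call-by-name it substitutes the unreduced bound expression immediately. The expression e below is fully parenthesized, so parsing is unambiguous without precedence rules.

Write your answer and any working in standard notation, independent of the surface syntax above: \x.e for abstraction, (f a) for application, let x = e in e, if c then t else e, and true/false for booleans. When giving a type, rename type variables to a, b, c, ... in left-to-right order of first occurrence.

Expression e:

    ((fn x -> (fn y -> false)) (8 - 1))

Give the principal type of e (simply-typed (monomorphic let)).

Derivation:
\y._ : b -> Bool
\x._ : a -> b -> Bool
  unify Int ~ Int
  unify Int ~ Int
  unify a -> b -> Bool ~ Int -> c
  unify a ~ Int
  unify b -> Bool ~ c
_ _ : b -> Bool

Answer: a -> Bool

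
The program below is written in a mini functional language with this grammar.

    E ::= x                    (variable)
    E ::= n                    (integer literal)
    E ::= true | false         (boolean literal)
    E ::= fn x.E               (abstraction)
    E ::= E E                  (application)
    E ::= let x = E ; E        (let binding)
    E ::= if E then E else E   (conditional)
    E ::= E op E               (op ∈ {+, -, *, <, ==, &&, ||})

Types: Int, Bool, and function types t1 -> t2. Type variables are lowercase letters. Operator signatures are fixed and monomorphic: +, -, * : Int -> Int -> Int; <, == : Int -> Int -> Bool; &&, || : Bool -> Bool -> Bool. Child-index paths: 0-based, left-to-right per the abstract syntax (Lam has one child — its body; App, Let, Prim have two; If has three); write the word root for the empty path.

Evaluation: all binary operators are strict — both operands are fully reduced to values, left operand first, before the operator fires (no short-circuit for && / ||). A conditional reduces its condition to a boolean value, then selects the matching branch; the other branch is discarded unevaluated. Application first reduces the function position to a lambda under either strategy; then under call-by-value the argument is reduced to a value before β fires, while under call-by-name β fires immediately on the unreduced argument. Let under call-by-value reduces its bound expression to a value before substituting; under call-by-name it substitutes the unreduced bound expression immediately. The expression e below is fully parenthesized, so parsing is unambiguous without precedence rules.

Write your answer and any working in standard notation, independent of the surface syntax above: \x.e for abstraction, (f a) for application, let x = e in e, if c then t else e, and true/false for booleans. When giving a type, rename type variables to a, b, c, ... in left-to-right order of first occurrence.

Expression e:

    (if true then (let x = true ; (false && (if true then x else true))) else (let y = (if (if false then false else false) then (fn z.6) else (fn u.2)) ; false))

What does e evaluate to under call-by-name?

Answer: false

Trace:
step 0: (if true then (let x = true in (false && (if true then x else true))) else (let y = (if (if false then false else false) then (\z.6) else (\u.2)) in false))
step 1: [if@root] (let x = true in (false && (if true then x else true)))
step 2: [let@root] (false && (if true then true else true))
step 3: [if@1] (false && true)
step 4: [delta@root] false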